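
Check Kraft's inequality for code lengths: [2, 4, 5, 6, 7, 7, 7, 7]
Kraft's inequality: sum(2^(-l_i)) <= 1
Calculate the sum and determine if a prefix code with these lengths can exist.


Sum = 2^(-2) + 2^(-4) + 2^(-5) + 2^(-6) + 2^(-7) + 2^(-7) + 2^(-7) + 2^(-7)
    = 0.25 + 0.0625 + 0.03125 + 0.015625 + 0.0078125 + 0.0078125 + 0.0078125 + 0.0078125
    = 50/128 = 0.390625
Since 0.390625 <= 1, Kraft's inequality IS satisfied.
A prefix code with these lengths CAN exist.

Kraft sum = 0.390625. Satisfied.


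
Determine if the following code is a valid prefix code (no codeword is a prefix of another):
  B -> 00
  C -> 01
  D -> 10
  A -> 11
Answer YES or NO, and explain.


Checking each pair (does one codeword prefix another?):
  B='00' vs C='01': no prefix
  B='00' vs D='10': no prefix
  B='00' vs A='11': no prefix
  C='01' vs B='00': no prefix
  C='01' vs D='10': no prefix
  C='01' vs A='11': no prefix
  D='10' vs B='00': no prefix
  D='10' vs C='01': no prefix
  D='10' vs A='11': no prefix
  A='11' vs B='00': no prefix
  A='11' vs C='01': no prefix
  A='11' vs D='10': no prefix
No violation found over all pairs.

YES -- this is a valid prefix code. No codeword is a prefix of any other codeword.


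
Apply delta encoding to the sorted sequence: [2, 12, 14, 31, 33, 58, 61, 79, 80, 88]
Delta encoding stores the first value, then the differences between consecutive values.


First value: 2
Deltas:
  12 - 2 = 10
  14 - 12 = 2
  31 - 14 = 17
  33 - 31 = 2
  58 - 33 = 25
  61 - 58 = 3
  79 - 61 = 18
  80 - 79 = 1
  88 - 80 = 8


Delta encoded: [2, 10, 2, 17, 2, 25, 3, 18, 1, 8]


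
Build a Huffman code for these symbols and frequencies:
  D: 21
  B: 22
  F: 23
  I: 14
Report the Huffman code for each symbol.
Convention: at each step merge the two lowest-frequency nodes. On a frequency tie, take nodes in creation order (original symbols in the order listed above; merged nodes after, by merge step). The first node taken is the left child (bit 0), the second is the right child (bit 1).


Huffman tree construction:
Step 1: Merge I(14) + D(21) = 35
Step 2: Merge B(22) + F(23) = 45
Step 3: Merge (I+D)(35) + (B+F)(45) = 80
Read each symbol's code off the tree from the root (left child = 0, right child = 1).

Codes:
  D: 01 (length 2)
  B: 10 (length 2)
  F: 11 (length 2)
  I: 00 (length 2)
Average code length: 160/80 = 2.0000 bits/symbol


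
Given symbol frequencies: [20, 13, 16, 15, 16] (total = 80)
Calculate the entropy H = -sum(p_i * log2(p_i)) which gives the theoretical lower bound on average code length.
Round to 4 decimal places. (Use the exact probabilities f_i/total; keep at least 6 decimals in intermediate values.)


Per-symbol terms -p_i * log2(p_i) with p_i = f_i/80:
  p = 20/80 = 0.250000: log2(p) = -2.000000, -p*log2(p) = 0.500000
  p = 13/80 = 0.162500: log2(p) = -2.621488, -p*log2(p) = 0.425992
  p = 16/80 = 0.200000: log2(p) = -2.321928, -p*log2(p) = 0.464386
  p = 15/80 = 0.187500: log2(p) = -2.415037, -p*log2(p) = 0.452820
  p = 16/80 = 0.200000: log2(p) = -2.321928, -p*log2(p) = 0.464386
H = 0.500000 + 0.425992 + 0.464386 + 0.452820 + 0.464386 = 2.307584

H = 2.3076 bits/symbol


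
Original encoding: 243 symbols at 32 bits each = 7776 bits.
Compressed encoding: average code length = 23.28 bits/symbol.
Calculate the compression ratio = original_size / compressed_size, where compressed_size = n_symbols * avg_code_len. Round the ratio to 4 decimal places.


original_size = n_symbols * orig_bits = 243 * 32 = 7776 bits
compressed_size = n_symbols * avg_code_len = 243 * 23.28 = 5657.04 bits
ratio = original_size / compressed_size = 7776 / 5657.04 = 1.3746

Compression ratio = 1.3746


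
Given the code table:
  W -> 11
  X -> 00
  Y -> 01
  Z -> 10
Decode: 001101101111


Decoding:
00 -> X
11 -> W
01 -> Y
10 -> Z
11 -> W
11 -> W


Result: XWYZWW


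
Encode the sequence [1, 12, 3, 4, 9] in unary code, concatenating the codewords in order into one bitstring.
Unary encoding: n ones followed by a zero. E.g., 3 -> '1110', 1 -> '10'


Encode each number as n ones followed by a terminating 0:
  1 -> 10 (2 bits)
  12 -> 1111111111110 (13 bits)
  3 -> 1110 (4 bits)
  4 -> 11110 (5 bits)
  9 -> 1111111110 (10 bits)
Total length = 2 + 13 + 4 + 5 + 10 = 34 bits.

Unary([1, 12, 3, 4, 9]) = 1011111111111101110111101111111110 (34 bits)


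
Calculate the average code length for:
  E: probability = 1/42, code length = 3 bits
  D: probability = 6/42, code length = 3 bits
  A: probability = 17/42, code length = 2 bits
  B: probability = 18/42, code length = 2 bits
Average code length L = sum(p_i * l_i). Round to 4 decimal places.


Weighted contributions p_i * l_i:
  E: (1/42) * 3 = 3/42
  D: (6/42) * 3 = 18/42
  A: (17/42) * 2 = 34/42
  B: (18/42) * 2 = 36/42
Sum = (3 + 18 + 34 + 36)/42 = 91/42

L = 91/42 = 2.1667 bits/symbol


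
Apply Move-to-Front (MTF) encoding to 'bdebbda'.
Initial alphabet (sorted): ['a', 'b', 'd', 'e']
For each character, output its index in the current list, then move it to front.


MTF encoding:
'b': index 1 in ['a', 'b', 'd', 'e'] -> ['b', 'a', 'd', 'e']
'd': index 2 in ['b', 'a', 'd', 'e'] -> ['d', 'b', 'a', 'e']
'e': index 3 in ['d', 'b', 'a', 'e'] -> ['e', 'd', 'b', 'a']
'b': index 2 in ['e', 'd', 'b', 'a'] -> ['b', 'e', 'd', 'a']
'b': index 0 in ['b', 'e', 'd', 'a'] -> ['b', 'e', 'd', 'a']
'd': index 2 in ['b', 'e', 'd', 'a'] -> ['d', 'b', 'e', 'a']
'a': index 3 in ['d', 'b', 'e', 'a'] -> ['a', 'd', 'b', 'e']


Output: [1, 2, 3, 2, 0, 2, 3]


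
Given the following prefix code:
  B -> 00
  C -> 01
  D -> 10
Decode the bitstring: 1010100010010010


Decoding step by step:
Bits 10 -> D
Bits 10 -> D
Bits 10 -> D
Bits 00 -> B
Bits 10 -> D
Bits 01 -> C
Bits 00 -> B
Bits 10 -> D


Decoded message: DDDBDCBD


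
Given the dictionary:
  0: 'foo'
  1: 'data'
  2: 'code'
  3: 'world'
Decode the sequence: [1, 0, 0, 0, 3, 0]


Look up each index in the dictionary:
  1 -> 'data'
  0 -> 'foo'
  0 -> 'foo'
  0 -> 'foo'
  3 -> 'world'
  0 -> 'foo'

Decoded: "data foo foo foo world foo"


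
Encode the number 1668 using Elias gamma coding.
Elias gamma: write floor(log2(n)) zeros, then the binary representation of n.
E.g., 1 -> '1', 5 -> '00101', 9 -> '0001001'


num_bits = floor(log2(1668)) + 1 = 11
leading_zeros = num_bits - 1 = 10
binary(1668) = 11010000100

Elias gamma(1668) = '0000000000' + '11010000100' = 000000000011010000100 (21 bits)


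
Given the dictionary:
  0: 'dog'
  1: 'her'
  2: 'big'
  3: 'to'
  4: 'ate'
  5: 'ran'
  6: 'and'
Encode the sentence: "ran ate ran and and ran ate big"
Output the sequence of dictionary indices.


Look up each word in the dictionary:
  'ran' -> 5
  'ate' -> 4
  'ran' -> 5
  'and' -> 6
  'and' -> 6
  'ran' -> 5
  'ate' -> 4
  'big' -> 2

Encoded: [5, 4, 5, 6, 6, 5, 4, 2]


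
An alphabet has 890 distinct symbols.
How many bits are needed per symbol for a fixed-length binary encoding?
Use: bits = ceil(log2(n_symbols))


log2(890) = 9.7977
Bracket: 2^9 = 512 < 890 <= 2^10 = 1024
So ceil(log2(890)) = 10

bits = ceil(log2(890)) = ceil(9.7977) = 10 bits


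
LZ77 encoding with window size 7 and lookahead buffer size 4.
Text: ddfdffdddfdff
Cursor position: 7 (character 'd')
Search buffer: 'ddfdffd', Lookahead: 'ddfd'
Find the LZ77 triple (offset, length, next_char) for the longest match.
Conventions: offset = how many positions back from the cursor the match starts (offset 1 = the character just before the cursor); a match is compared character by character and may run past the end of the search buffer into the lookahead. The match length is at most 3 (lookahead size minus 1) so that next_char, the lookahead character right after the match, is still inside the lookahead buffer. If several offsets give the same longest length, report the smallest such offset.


Try each offset into the search buffer:
  offset=1 (pos 6, char 'd'): match length 2
  offset=2 (pos 5, char 'f'): match length 0
  offset=3 (pos 4, char 'f'): match length 0
  offset=4 (pos 3, char 'd'): match length 1
  offset=5 (pos 2, char 'f'): match length 0
  offset=6 (pos 1, char 'd'): match length 1
  offset=7 (pos 0, char 'd'): match length 3
Longest match has length 3 at offset 7.
next_char = character at position 7 + 3 = 10 -> 'd'

Best match: offset=7, length=3 (matching 'ddf' starting at position 0)
LZ77 triple: (7, 3, 'd')


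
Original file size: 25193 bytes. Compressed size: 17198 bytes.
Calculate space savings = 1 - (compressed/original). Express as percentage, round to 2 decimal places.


ratio = compressed/original = 17198/25193 = 0.68265
savings = 1 - ratio = 1 - 0.68265 = 0.31735
as a percentage: 0.31735 * 100 = 31.74%

Space savings = 1 - 17198/25193 = 31.74%


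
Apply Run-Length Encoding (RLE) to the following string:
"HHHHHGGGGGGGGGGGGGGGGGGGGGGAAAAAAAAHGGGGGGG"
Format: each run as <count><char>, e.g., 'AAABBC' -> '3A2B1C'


Scanning runs left to right:
  i=0: run of 'H' x 5 -> '5H'
  i=5: run of 'G' x 22 -> '22G'
  i=27: run of 'A' x 8 -> '8A'
  i=35: run of 'H' x 1 -> '1H'
  i=36: run of 'G' x 7 -> '7G'

RLE = 5H22G8A1H7G


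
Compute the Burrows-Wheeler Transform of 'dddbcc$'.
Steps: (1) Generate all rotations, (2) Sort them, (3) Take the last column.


Rotations (sorted):
  0: $dddbcc -> last char: c
  1: bcc$ddd -> last char: d
  2: c$dddbc -> last char: c
  3: cc$dddb -> last char: b
  4: dbcc$dd -> last char: d
  5: ddbcc$d -> last char: d
  6: dddbcc$ -> last char: $


BWT = cdcbdd$


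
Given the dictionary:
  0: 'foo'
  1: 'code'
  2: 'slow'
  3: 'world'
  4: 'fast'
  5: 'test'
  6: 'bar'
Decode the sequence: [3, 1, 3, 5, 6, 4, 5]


Look up each index in the dictionary:
  3 -> 'world'
  1 -> 'code'
  3 -> 'world'
  5 -> 'test'
  6 -> 'bar'
  4 -> 'fast'
  5 -> 'test'

Decoded: "world code world test bar fast test"


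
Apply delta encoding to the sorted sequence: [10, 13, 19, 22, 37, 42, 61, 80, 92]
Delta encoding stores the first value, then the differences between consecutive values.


First value: 10
Deltas:
  13 - 10 = 3
  19 - 13 = 6
  22 - 19 = 3
  37 - 22 = 15
  42 - 37 = 5
  61 - 42 = 19
  80 - 61 = 19
  92 - 80 = 12


Delta encoded: [10, 3, 6, 3, 15, 5, 19, 19, 12]


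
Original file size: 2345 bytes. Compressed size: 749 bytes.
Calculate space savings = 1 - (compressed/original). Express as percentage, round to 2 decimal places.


ratio = compressed/original = 749/2345 = 0.319403
savings = 1 - ratio = 1 - 0.319403 = 0.680597
as a percentage: 0.680597 * 100 = 68.06%

Space savings = 1 - 749/2345 = 68.06%


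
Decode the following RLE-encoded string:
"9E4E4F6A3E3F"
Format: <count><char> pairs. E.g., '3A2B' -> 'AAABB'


Expanding each <count><char> pair:
  9E -> 'EEEEEEEEE'
  4E -> 'EEEE'
  4F -> 'FFFF'
  6A -> 'AAAAAA'
  3E -> 'EEE'
  3F -> 'FFF'

Decoded = EEEEEEEEEEEEEFFFFAAAAAAEEEFFF


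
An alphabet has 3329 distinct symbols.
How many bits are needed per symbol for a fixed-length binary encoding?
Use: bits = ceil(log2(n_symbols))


log2(3329) = 11.7009
Bracket: 2^11 = 2048 < 3329 <= 2^12 = 4096
So ceil(log2(3329)) = 12

bits = ceil(log2(3329)) = ceil(11.7009) = 12 bits


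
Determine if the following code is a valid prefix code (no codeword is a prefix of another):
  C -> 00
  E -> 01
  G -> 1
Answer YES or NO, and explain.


Checking each pair (does one codeword prefix another?):
  C='00' vs E='01': no prefix
  C='00' vs G='1': no prefix
  E='01' vs C='00': no prefix
  E='01' vs G='1': no prefix
  G='1' vs C='00': no prefix
  G='1' vs E='01': no prefix
No violation found over all pairs.

YES -- this is a valid prefix code. No codeword is a prefix of any other codeword.


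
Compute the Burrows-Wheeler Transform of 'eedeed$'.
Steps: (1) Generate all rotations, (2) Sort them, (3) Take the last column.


Rotations (sorted):
  0: $eedeed -> last char: d
  1: d$eedee -> last char: e
  2: deed$ee -> last char: e
  3: ed$eede -> last char: e
  4: edeed$e -> last char: e
  5: eed$eed -> last char: d
  6: eedeed$ -> last char: $


BWT = deeeed$


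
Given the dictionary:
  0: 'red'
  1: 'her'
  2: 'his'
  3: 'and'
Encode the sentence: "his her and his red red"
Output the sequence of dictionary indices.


Look up each word in the dictionary:
  'his' -> 2
  'her' -> 1
  'and' -> 3
  'his' -> 2
  'red' -> 0
  'red' -> 0

Encoded: [2, 1, 3, 2, 0, 0]


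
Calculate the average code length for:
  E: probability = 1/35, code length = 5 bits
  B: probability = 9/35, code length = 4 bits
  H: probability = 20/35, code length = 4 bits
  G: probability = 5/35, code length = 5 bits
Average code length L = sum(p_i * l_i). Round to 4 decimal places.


Weighted contributions p_i * l_i:
  E: (1/35) * 5 = 5/35
  B: (9/35) * 4 = 36/35
  H: (20/35) * 4 = 80/35
  G: (5/35) * 5 = 25/35
Sum = (5 + 36 + 80 + 25)/35 = 146/35

L = 146/35 = 4.1714 bits/symbol


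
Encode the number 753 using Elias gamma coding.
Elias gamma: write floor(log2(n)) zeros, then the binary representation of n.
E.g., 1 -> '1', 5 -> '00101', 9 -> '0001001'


num_bits = floor(log2(753)) + 1 = 10
leading_zeros = num_bits - 1 = 9
binary(753) = 1011110001

Elias gamma(753) = '000000000' + '1011110001' = 0000000001011110001 (19 bits)


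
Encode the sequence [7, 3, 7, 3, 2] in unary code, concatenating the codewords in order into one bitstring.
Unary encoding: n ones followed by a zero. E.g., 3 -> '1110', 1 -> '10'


Encode each number as n ones followed by a terminating 0:
  7 -> 11111110 (8 bits)
  3 -> 1110 (4 bits)
  7 -> 11111110 (8 bits)
  3 -> 1110 (4 bits)
  2 -> 110 (3 bits)
Total length = 8 + 4 + 8 + 4 + 3 = 27 bits.

Unary([7, 3, 7, 3, 2]) = 111111101110111111101110110 (27 bits)


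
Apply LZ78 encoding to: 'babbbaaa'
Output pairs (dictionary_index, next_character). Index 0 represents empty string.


LZ78 encoding steps:
Dictionary: {0: ''}
Step 1: w='' (idx 0), next='b' -> output (0, 'b'), add 'b' as idx 1
Step 2: w='' (idx 0), next='a' -> output (0, 'a'), add 'a' as idx 2
Step 3: w='b' (idx 1), next='b' -> output (1, 'b'), add 'bb' as idx 3
Step 4: w='b' (idx 1), next='a' -> output (1, 'a'), add 'ba' as idx 4
Step 5: w='a' (idx 2), next='a' -> output (2, 'a'), add 'aa' as idx 5


Encoded: [(0, 'b'), (0, 'a'), (1, 'b'), (1, 'a'), (2, 'a')]


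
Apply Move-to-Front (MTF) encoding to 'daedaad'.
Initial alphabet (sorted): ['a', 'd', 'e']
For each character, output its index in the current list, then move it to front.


MTF encoding:
'd': index 1 in ['a', 'd', 'e'] -> ['d', 'a', 'e']
'a': index 1 in ['d', 'a', 'e'] -> ['a', 'd', 'e']
'e': index 2 in ['a', 'd', 'e'] -> ['e', 'a', 'd']
'd': index 2 in ['e', 'a', 'd'] -> ['d', 'e', 'a']
'a': index 2 in ['d', 'e', 'a'] -> ['a', 'd', 'e']
'a': index 0 in ['a', 'd', 'e'] -> ['a', 'd', 'e']
'd': index 1 in ['a', 'd', 'e'] -> ['d', 'a', 'e']


Output: [1, 1, 2, 2, 2, 0, 1]


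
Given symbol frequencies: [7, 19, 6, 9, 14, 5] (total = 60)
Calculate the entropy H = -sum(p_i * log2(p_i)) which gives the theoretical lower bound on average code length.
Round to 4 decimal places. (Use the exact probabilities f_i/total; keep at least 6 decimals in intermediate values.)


Per-symbol terms -p_i * log2(p_i) with p_i = f_i/60:
  p = 7/60 = 0.116667: log2(p) = -3.099536, -p*log2(p) = 0.361612
  p = 19/60 = 0.316667: log2(p) = -1.658963, -p*log2(p) = 0.525338
  p = 6/60 = 0.100000: log2(p) = -3.321928, -p*log2(p) = 0.332193
  p = 9/60 = 0.150000: log2(p) = -2.736966, -p*log2(p) = 0.410545
  p = 14/60 = 0.233333: log2(p) = -2.099536, -p*log2(p) = 0.489892
  p = 5/60 = 0.083333: log2(p) = -3.584963, -p*log2(p) = 0.298747
H = 0.361612 + 0.525338 + 0.332193 + 0.410545 + 0.489892 + 0.298747 = 2.418327

H = 2.4183 bits/symbol


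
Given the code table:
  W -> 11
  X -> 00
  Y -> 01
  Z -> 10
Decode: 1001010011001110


Decoding:
10 -> Z
01 -> Y
01 -> Y
00 -> X
11 -> W
00 -> X
11 -> W
10 -> Z


Result: ZYYXWXWZ


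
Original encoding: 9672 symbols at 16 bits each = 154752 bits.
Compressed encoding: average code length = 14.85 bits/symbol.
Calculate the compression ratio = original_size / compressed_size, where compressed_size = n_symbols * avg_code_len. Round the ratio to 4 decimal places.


original_size = n_symbols * orig_bits = 9672 * 16 = 154752 bits
compressed_size = n_symbols * avg_code_len = 9672 * 14.85 = 143629.2 bits
ratio = original_size / compressed_size = 154752 / 143629.2 = 1.0774

Compression ratio = 1.0774


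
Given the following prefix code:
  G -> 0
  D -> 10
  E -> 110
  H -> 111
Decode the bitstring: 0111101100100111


Decoding step by step:
Bits 0 -> G
Bits 111 -> H
Bits 10 -> D
Bits 110 -> E
Bits 0 -> G
Bits 10 -> D
Bits 0 -> G
Bits 111 -> H


Decoded message: GHDEGDGH


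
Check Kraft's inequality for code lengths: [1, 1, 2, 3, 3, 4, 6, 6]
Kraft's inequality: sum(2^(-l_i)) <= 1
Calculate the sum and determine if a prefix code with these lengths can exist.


Sum = 2^(-1) + 2^(-1) + 2^(-2) + 2^(-3) + 2^(-3) + 2^(-4) + 2^(-6) + 2^(-6)
    = 0.5 + 0.5 + 0.25 + 0.125 + 0.125 + 0.0625 + 0.015625 + 0.015625
    = 102/64 = 1.59375
Since 1.59375 > 1, Kraft's inequality is NOT satisfied.
A prefix code with these lengths CANNOT exist.

Kraft sum = 1.59375. Not satisfied.


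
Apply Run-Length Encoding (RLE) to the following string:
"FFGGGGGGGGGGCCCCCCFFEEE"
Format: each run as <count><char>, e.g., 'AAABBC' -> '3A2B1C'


Scanning runs left to right:
  i=0: run of 'F' x 2 -> '2F'
  i=2: run of 'G' x 10 -> '10G'
  i=12: run of 'C' x 6 -> '6C'
  i=18: run of 'F' x 2 -> '2F'
  i=20: run of 'E' x 3 -> '3E'

RLE = 2F10G6C2F3E


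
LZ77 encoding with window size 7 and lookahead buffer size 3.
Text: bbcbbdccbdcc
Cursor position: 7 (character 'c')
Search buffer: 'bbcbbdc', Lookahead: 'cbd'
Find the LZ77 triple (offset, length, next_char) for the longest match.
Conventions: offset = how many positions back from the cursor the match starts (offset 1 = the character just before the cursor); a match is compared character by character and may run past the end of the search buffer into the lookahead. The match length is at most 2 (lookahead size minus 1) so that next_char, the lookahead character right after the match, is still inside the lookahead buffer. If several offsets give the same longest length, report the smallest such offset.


Try each offset into the search buffer:
  offset=1 (pos 6, char 'c'): match length 1
  offset=2 (pos 5, char 'd'): match length 0
  offset=3 (pos 4, char 'b'): match length 0
  offset=4 (pos 3, char 'b'): match length 0
  offset=5 (pos 2, char 'c'): match length 2
  offset=6 (pos 1, char 'b'): match length 0
  offset=7 (pos 0, char 'b'): match length 0
Longest match has length 2 at offset 5.
next_char = character at position 7 + 2 = 9 -> 'd'

Best match: offset=5, length=2 (matching 'cb' starting at position 2)
LZ77 triple: (5, 2, 'd')


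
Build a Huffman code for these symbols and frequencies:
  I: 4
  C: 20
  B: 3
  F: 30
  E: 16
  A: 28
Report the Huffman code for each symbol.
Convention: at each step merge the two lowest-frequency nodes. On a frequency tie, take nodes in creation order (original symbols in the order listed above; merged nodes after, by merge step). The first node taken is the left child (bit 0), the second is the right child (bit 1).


Huffman tree construction:
Step 1: Merge B(3) + I(4) = 7
Step 2: Merge (B+I)(7) + E(16) = 23
Step 3: Merge C(20) + ((B+I)+E)(23) = 43
Step 4: Merge A(28) + F(30) = 58
Step 5: Merge (C+((B+I)+E))(43) + (A+F)(58) = 101
Read each symbol's code off the tree from the root (left child = 0, right child = 1).

Codes:
  I: 0101 (length 4)
  C: 00 (length 2)
  B: 0100 (length 4)
  F: 11 (length 2)
  E: 011 (length 3)
  A: 10 (length 2)
Average code length: 232/101 = 2.2970 bits/symbol


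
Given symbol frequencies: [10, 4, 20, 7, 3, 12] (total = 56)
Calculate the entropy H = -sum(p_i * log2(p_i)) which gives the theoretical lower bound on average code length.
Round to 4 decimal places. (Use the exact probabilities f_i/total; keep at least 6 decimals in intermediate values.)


Per-symbol terms -p_i * log2(p_i) with p_i = f_i/56:
  p = 10/56 = 0.178571: log2(p) = -2.485427, -p*log2(p) = 0.443826
  p = 4/56 = 0.071429: log2(p) = -3.807355, -p*log2(p) = 0.271954
  p = 20/56 = 0.357143: log2(p) = -1.485427, -p*log2(p) = 0.530510
  p = 7/56 = 0.125000: log2(p) = -3.000000, -p*log2(p) = 0.375000
  p = 3/56 = 0.053571: log2(p) = -4.222392, -p*log2(p) = 0.226200
  p = 12/56 = 0.214286: log2(p) = -2.222392, -p*log2(p) = 0.476227
H = 0.443826 + 0.271954 + 0.530510 + 0.375000 + 0.226200 + 0.476227 = 2.323717

H = 2.3237 bits/symbol


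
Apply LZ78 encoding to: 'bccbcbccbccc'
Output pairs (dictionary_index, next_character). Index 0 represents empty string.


LZ78 encoding steps:
Dictionary: {0: ''}
Step 1: w='' (idx 0), next='b' -> output (0, 'b'), add 'b' as idx 1
Step 2: w='' (idx 0), next='c' -> output (0, 'c'), add 'c' as idx 2
Step 3: w='c' (idx 2), next='b' -> output (2, 'b'), add 'cb' as idx 3
Step 4: w='cb' (idx 3), next='c' -> output (3, 'c'), add 'cbc' as idx 4
Step 5: w='cbc' (idx 4), next='c' -> output (4, 'c'), add 'cbcc' as idx 5
Step 6: w='c' (idx 2), end of input -> output (2, '')


Encoded: [(0, 'b'), (0, 'c'), (2, 'b'), (3, 'c'), (4, 'c'), (2, '')]


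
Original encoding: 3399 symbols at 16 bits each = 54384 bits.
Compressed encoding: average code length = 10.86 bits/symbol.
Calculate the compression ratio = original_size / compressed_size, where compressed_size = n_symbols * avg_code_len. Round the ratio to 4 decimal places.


original_size = n_symbols * orig_bits = 3399 * 16 = 54384 bits
compressed_size = n_symbols * avg_code_len = 3399 * 10.86 = 36913.14 bits
ratio = original_size / compressed_size = 54384 / 36913.14 = 1.4733

Compression ratio = 1.4733


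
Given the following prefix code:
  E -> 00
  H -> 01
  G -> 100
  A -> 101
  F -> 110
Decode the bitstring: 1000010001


Decoding step by step:
Bits 100 -> G
Bits 00 -> E
Bits 100 -> G
Bits 01 -> H


Decoded message: GEGH


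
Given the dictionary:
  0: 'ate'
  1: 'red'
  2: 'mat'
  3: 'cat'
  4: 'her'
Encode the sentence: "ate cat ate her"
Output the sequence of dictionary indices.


Look up each word in the dictionary:
  'ate' -> 0
  'cat' -> 3
  'ate' -> 0
  'her' -> 4

Encoded: [0, 3, 0, 4]


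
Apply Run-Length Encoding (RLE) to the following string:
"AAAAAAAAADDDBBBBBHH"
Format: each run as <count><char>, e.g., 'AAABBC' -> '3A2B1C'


Scanning runs left to right:
  i=0: run of 'A' x 9 -> '9A'
  i=9: run of 'D' x 3 -> '3D'
  i=12: run of 'B' x 5 -> '5B'
  i=17: run of 'H' x 2 -> '2H'

RLE = 9A3D5B2H


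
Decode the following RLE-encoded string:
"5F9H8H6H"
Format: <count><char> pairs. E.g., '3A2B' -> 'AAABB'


Expanding each <count><char> pair:
  5F -> 'FFFFF'
  9H -> 'HHHHHHHHH'
  8H -> 'HHHHHHHH'
  6H -> 'HHHHHH'

Decoded = FFFFFHHHHHHHHHHHHHHHHHHHHHHH


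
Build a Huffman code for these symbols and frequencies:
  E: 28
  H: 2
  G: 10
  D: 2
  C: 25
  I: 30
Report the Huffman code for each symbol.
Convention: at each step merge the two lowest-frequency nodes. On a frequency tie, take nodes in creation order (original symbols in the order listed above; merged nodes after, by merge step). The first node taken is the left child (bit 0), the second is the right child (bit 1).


Huffman tree construction:
Step 1: Merge H(2) + D(2) = 4
Step 2: Merge (H+D)(4) + G(10) = 14
Step 3: Merge ((H+D)+G)(14) + C(25) = 39
Step 4: Merge E(28) + I(30) = 58
Step 5: Merge (((H+D)+G)+C)(39) + (E+I)(58) = 97
Read each symbol's code off the tree from the root (left child = 0, right child = 1).

Codes:
  E: 10 (length 2)
  H: 0000 (length 4)
  G: 001 (length 3)
  D: 0001 (length 4)
  C: 01 (length 2)
  I: 11 (length 2)
Average code length: 212/97 = 2.1856 bits/symbol


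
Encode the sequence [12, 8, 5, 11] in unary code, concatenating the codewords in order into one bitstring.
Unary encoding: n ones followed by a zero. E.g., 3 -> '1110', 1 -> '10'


Encode each number as n ones followed by a terminating 0:
  12 -> 1111111111110 (13 bits)
  8 -> 111111110 (9 bits)
  5 -> 111110 (6 bits)
  11 -> 111111111110 (12 bits)
Total length = 13 + 9 + 6 + 12 = 40 bits.

Unary([12, 8, 5, 11]) = 1111111111110111111110111110111111111110 (40 bits)


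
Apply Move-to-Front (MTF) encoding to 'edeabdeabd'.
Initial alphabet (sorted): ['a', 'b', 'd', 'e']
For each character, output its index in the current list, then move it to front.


MTF encoding:
'e': index 3 in ['a', 'b', 'd', 'e'] -> ['e', 'a', 'b', 'd']
'd': index 3 in ['e', 'a', 'b', 'd'] -> ['d', 'e', 'a', 'b']
'e': index 1 in ['d', 'e', 'a', 'b'] -> ['e', 'd', 'a', 'b']
'a': index 2 in ['e', 'd', 'a', 'b'] -> ['a', 'e', 'd', 'b']
'b': index 3 in ['a', 'e', 'd', 'b'] -> ['b', 'a', 'e', 'd']
'd': index 3 in ['b', 'a', 'e', 'd'] -> ['d', 'b', 'a', 'e']
'e': index 3 in ['d', 'b', 'a', 'e'] -> ['e', 'd', 'b', 'a']
'a': index 3 in ['e', 'd', 'b', 'a'] -> ['a', 'e', 'd', 'b']
'b': index 3 in ['a', 'e', 'd', 'b'] -> ['b', 'a', 'e', 'd']
'd': index 3 in ['b', 'a', 'e', 'd'] -> ['d', 'b', 'a', 'e']


Output: [3, 3, 1, 2, 3, 3, 3, 3, 3, 3]


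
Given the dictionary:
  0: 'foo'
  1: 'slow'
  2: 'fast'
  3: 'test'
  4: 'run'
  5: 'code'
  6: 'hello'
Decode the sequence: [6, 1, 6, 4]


Look up each index in the dictionary:
  6 -> 'hello'
  1 -> 'slow'
  6 -> 'hello'
  4 -> 'run'

Decoded: "hello slow hello run"


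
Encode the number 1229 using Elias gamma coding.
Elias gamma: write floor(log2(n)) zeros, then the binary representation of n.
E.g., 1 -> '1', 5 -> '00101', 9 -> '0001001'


num_bits = floor(log2(1229)) + 1 = 11
leading_zeros = num_bits - 1 = 10
binary(1229) = 10011001101

Elias gamma(1229) = '0000000000' + '10011001101' = 000000000010011001101 (21 bits)


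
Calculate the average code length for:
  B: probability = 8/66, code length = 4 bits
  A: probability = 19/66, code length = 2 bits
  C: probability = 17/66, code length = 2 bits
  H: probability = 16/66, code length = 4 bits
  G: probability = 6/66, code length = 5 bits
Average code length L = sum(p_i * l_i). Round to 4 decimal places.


Weighted contributions p_i * l_i:
  B: (8/66) * 4 = 32/66
  A: (19/66) * 2 = 38/66
  C: (17/66) * 2 = 34/66
  H: (16/66) * 4 = 64/66
  G: (6/66) * 5 = 30/66
Sum = (32 + 38 + 34 + 64 + 30)/66 = 198/66

L = 198/66 = 3.0000 bits/symbol


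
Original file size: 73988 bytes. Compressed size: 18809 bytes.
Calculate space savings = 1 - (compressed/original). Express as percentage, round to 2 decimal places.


ratio = compressed/original = 18809/73988 = 0.254217
savings = 1 - ratio = 1 - 0.254217 = 0.745783
as a percentage: 0.745783 * 100 = 74.58%

Space savings = 1 - 18809/73988 = 74.58%


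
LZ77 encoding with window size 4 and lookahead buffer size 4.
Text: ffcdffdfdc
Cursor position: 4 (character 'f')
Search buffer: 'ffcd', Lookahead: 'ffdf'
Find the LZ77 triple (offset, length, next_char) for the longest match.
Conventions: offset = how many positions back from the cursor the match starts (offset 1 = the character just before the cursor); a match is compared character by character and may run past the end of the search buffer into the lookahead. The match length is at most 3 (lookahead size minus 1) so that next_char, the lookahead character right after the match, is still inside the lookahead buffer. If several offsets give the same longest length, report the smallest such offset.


Try each offset into the search buffer:
  offset=1 (pos 3, char 'd'): match length 0
  offset=2 (pos 2, char 'c'): match length 0
  offset=3 (pos 1, char 'f'): match length 1
  offset=4 (pos 0, char 'f'): match length 2
Longest match has length 2 at offset 4.
next_char = character at position 4 + 2 = 6 -> 'd'

Best match: offset=4, length=2 (matching 'ff' starting at position 0)
LZ77 triple: (4, 2, 'd')


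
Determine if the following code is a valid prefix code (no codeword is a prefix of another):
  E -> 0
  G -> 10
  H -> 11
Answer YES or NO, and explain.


Checking each pair (does one codeword prefix another?):
  E='0' vs G='10': no prefix
  E='0' vs H='11': no prefix
  G='10' vs E='0': no prefix
  G='10' vs H='11': no prefix
  H='11' vs E='0': no prefix
  H='11' vs G='10': no prefix
No violation found over all pairs.

YES -- this is a valid prefix code. No codeword is a prefix of any other codeword.


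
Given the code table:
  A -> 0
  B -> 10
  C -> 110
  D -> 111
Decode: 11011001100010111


Decoding:
110 -> C
110 -> C
0 -> A
110 -> C
0 -> A
0 -> A
10 -> B
111 -> D


Result: CCACAABD


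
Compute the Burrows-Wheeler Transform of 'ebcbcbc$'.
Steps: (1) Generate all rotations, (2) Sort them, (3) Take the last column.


Rotations (sorted):
  0: $ebcbcbc -> last char: c
  1: bc$ebcbc -> last char: c
  2: bcbc$ebc -> last char: c
  3: bcbcbc$e -> last char: e
  4: c$ebcbcb -> last char: b
  5: cbc$ebcb -> last char: b
  6: cbcbc$eb -> last char: b
  7: ebcbcbc$ -> last char: $


BWT = cccebbb$


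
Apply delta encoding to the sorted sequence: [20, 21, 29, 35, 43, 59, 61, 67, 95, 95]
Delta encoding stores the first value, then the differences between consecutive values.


First value: 20
Deltas:
  21 - 20 = 1
  29 - 21 = 8
  35 - 29 = 6
  43 - 35 = 8
  59 - 43 = 16
  61 - 59 = 2
  67 - 61 = 6
  95 - 67 = 28
  95 - 95 = 0


Delta encoded: [20, 1, 8, 6, 8, 16, 2, 6, 28, 0]


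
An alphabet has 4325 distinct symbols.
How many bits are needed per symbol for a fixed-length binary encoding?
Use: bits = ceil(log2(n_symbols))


log2(4325) = 12.0785
Bracket: 2^12 = 4096 < 4325 <= 2^13 = 8192
So ceil(log2(4325)) = 13

bits = ceil(log2(4325)) = ceil(12.0785) = 13 bits


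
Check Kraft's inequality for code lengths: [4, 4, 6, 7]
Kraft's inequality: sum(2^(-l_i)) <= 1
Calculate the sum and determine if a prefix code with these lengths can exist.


Sum = 2^(-4) + 2^(-4) + 2^(-6) + 2^(-7)
    = 0.0625 + 0.0625 + 0.015625 + 0.0078125
    = 19/128 = 0.1484375
Since 0.1484375 <= 1, Kraft's inequality IS satisfied.
A prefix code with these lengths CAN exist.

Kraft sum = 0.1484375. Satisfied.


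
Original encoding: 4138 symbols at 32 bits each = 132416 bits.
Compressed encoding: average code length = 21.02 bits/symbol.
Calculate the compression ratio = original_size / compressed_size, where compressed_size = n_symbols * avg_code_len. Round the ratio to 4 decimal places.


original_size = n_symbols * orig_bits = 4138 * 32 = 132416 bits
compressed_size = n_symbols * avg_code_len = 4138 * 21.02 = 86980.76 bits
ratio = original_size / compressed_size = 132416 / 86980.76 = 1.5224

Compression ratio = 1.5224


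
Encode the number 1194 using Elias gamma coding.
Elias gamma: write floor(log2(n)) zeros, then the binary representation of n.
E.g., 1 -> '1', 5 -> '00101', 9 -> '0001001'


num_bits = floor(log2(1194)) + 1 = 11
leading_zeros = num_bits - 1 = 10
binary(1194) = 10010101010

Elias gamma(1194) = '0000000000' + '10010101010' = 000000000010010101010 (21 bits)


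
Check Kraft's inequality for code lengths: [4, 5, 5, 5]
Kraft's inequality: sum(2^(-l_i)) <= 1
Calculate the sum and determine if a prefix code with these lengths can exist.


Sum = 2^(-4) + 2^(-5) + 2^(-5) + 2^(-5)
    = 0.0625 + 0.03125 + 0.03125 + 0.03125
    = 5/32 = 0.15625
Since 0.15625 <= 1, Kraft's inequality IS satisfied.
A prefix code with these lengths CAN exist.

Kraft sum = 0.15625. Satisfied.


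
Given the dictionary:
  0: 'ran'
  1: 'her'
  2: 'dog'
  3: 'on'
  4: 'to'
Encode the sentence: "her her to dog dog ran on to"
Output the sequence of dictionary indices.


Look up each word in the dictionary:
  'her' -> 1
  'her' -> 1
  'to' -> 4
  'dog' -> 2
  'dog' -> 2
  'ran' -> 0
  'on' -> 3
  'to' -> 4

Encoded: [1, 1, 4, 2, 2, 0, 3, 4]


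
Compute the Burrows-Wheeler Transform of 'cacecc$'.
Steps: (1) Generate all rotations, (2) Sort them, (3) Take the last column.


Rotations (sorted):
  0: $cacecc -> last char: c
  1: acecc$c -> last char: c
  2: c$cacec -> last char: c
  3: cacecc$ -> last char: $
  4: cc$cace -> last char: e
  5: cecc$ca -> last char: a
  6: ecc$cac -> last char: c


BWT = ccc$eac


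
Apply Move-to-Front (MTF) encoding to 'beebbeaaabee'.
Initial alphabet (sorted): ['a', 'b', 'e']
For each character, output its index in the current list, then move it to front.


MTF encoding:
'b': index 1 in ['a', 'b', 'e'] -> ['b', 'a', 'e']
'e': index 2 in ['b', 'a', 'e'] -> ['e', 'b', 'a']
'e': index 0 in ['e', 'b', 'a'] -> ['e', 'b', 'a']
'b': index 1 in ['e', 'b', 'a'] -> ['b', 'e', 'a']
'b': index 0 in ['b', 'e', 'a'] -> ['b', 'e', 'a']
'e': index 1 in ['b', 'e', 'a'] -> ['e', 'b', 'a']
'a': index 2 in ['e', 'b', 'a'] -> ['a', 'e', 'b']
'a': index 0 in ['a', 'e', 'b'] -> ['a', 'e', 'b']
'a': index 0 in ['a', 'e', 'b'] -> ['a', 'e', 'b']
'b': index 2 in ['a', 'e', 'b'] -> ['b', 'a', 'e']
'e': index 2 in ['b', 'a', 'e'] -> ['e', 'b', 'a']
'e': index 0 in ['e', 'b', 'a'] -> ['e', 'b', 'a']


Output: [1, 2, 0, 1, 0, 1, 2, 0, 0, 2, 2, 0]


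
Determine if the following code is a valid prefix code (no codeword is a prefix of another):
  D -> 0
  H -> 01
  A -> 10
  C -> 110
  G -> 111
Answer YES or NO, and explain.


Checking each pair (does one codeword prefix another?):
  D='0' vs H='01': prefix -- VIOLATION

NO -- this is NOT a valid prefix code. D (0) is a prefix of H (01).


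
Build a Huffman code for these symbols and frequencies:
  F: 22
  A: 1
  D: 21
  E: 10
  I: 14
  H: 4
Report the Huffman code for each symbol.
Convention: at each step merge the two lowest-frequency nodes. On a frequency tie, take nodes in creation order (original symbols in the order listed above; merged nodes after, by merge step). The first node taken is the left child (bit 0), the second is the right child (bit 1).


Huffman tree construction:
Step 1: Merge A(1) + H(4) = 5
Step 2: Merge (A+H)(5) + E(10) = 15
Step 3: Merge I(14) + ((A+H)+E)(15) = 29
Step 4: Merge D(21) + F(22) = 43
Step 5: Merge (I+((A+H)+E))(29) + (D+F)(43) = 72
Read each symbol's code off the tree from the root (left child = 0, right child = 1).

Codes:
  F: 11 (length 2)
  A: 0100 (length 4)
  D: 10 (length 2)
  E: 011 (length 3)
  I: 00 (length 2)
  H: 0101 (length 4)
Average code length: 164/72 = 2.2778 bits/symbol


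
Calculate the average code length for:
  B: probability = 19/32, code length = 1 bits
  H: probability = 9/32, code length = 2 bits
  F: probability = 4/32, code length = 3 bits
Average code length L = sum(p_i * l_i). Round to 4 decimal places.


Weighted contributions p_i * l_i:
  B: (19/32) * 1 = 19/32
  H: (9/32) * 2 = 18/32
  F: (4/32) * 3 = 12/32
Sum = (19 + 18 + 12)/32 = 49/32

L = 49/32 = 1.5313 bits/symbol


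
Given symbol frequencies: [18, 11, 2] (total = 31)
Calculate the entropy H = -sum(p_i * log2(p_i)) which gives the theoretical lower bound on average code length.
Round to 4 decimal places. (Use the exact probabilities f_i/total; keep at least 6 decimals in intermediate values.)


Per-symbol terms -p_i * log2(p_i) with p_i = f_i/31:
  p = 18/31 = 0.580645: log2(p) = -0.784271, -p*log2(p) = 0.455383
  p = 11/31 = 0.354839: log2(p) = -1.494765, -p*log2(p) = 0.530400
  p = 2/31 = 0.064516: log2(p) = -3.954196, -p*log2(p) = 0.255109
H = 0.455383 + 0.530400 + 0.255109 = 1.240892

H = 1.2409 bits/symbol


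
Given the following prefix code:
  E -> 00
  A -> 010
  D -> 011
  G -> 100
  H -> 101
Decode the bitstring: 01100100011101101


Decoding step by step:
Bits 011 -> D
Bits 00 -> E
Bits 100 -> G
Bits 011 -> D
Bits 101 -> H
Bits 101 -> H


Decoded message: DEGDHH


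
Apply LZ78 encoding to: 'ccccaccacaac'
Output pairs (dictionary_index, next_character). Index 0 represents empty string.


LZ78 encoding steps:
Dictionary: {0: ''}
Step 1: w='' (idx 0), next='c' -> output (0, 'c'), add 'c' as idx 1
Step 2: w='c' (idx 1), next='c' -> output (1, 'c'), add 'cc' as idx 2
Step 3: w='c' (idx 1), next='a' -> output (1, 'a'), add 'ca' as idx 3
Step 4: w='cc' (idx 2), next='a' -> output (2, 'a'), add 'cca' as idx 4
Step 5: w='ca' (idx 3), next='a' -> output (3, 'a'), add 'caa' as idx 5
Step 6: w='c' (idx 1), end of input -> output (1, '')


Encoded: [(0, 'c'), (1, 'c'), (1, 'a'), (2, 'a'), (3, 'a'), (1, '')]


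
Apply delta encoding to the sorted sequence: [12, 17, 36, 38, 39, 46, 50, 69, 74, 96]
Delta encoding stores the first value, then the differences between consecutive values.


First value: 12
Deltas:
  17 - 12 = 5
  36 - 17 = 19
  38 - 36 = 2
  39 - 38 = 1
  46 - 39 = 7
  50 - 46 = 4
  69 - 50 = 19
  74 - 69 = 5
  96 - 74 = 22


Delta encoded: [12, 5, 19, 2, 1, 7, 4, 19, 5, 22]


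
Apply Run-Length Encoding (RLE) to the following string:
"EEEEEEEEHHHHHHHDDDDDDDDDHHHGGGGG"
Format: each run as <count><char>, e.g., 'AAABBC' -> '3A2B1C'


Scanning runs left to right:
  i=0: run of 'E' x 8 -> '8E'
  i=8: run of 'H' x 7 -> '7H'
  i=15: run of 'D' x 9 -> '9D'
  i=24: run of 'H' x 3 -> '3H'
  i=27: run of 'G' x 5 -> '5G'

RLE = 8E7H9D3H5G


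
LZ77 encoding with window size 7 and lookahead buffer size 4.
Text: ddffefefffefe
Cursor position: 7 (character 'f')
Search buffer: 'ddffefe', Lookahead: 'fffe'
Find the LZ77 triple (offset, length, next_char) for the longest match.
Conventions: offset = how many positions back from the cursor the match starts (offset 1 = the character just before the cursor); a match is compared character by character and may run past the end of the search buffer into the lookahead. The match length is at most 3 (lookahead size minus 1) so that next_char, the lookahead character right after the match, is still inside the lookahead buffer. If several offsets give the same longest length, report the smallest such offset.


Try each offset into the search buffer:
  offset=1 (pos 6, char 'e'): match length 0
  offset=2 (pos 5, char 'f'): match length 1
  offset=3 (pos 4, char 'e'): match length 0
  offset=4 (pos 3, char 'f'): match length 1
  offset=5 (pos 2, char 'f'): match length 2
  offset=6 (pos 1, char 'd'): match length 0
  offset=7 (pos 0, char 'd'): match length 0
Longest match has length 2 at offset 5.
next_char = character at position 7 + 2 = 9 -> 'f'

Best match: offset=5, length=2 (matching 'ff' starting at position 2)
LZ77 triple: (5, 2, 'f')


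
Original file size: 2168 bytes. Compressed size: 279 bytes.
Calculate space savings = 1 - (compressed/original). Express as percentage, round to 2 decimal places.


ratio = compressed/original = 279/2168 = 0.12869
savings = 1 - ratio = 1 - 0.12869 = 0.87131
as a percentage: 0.87131 * 100 = 87.13%

Space savings = 1 - 279/2168 = 87.13%


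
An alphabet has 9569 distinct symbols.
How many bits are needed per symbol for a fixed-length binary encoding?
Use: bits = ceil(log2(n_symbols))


log2(9569) = 13.2242
Bracket: 2^13 = 8192 < 9569 <= 2^14 = 16384
So ceil(log2(9569)) = 14

bits = ceil(log2(9569)) = ceil(13.2242) = 14 bits


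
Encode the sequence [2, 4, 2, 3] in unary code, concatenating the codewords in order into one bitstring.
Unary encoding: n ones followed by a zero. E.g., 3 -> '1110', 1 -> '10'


Encode each number as n ones followed by a terminating 0:
  2 -> 110 (3 bits)
  4 -> 11110 (5 bits)
  2 -> 110 (3 bits)
  3 -> 1110 (4 bits)
Total length = 3 + 5 + 3 + 4 = 15 bits.

Unary([2, 4, 2, 3]) = 110111101101110 (15 bits)


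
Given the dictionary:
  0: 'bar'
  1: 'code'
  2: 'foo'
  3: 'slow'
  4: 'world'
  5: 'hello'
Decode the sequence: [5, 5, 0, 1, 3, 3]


Look up each index in the dictionary:
  5 -> 'hello'
  5 -> 'hello'
  0 -> 'bar'
  1 -> 'code'
  3 -> 'slow'
  3 -> 'slow'

Decoded: "hello hello bar code slow slow"


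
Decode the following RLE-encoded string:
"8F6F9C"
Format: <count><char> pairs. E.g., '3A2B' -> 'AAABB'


Expanding each <count><char> pair:
  8F -> 'FFFFFFFF'
  6F -> 'FFFFFF'
  9C -> 'CCCCCCCCC'

Decoded = FFFFFFFFFFFFFFCCCCCCCCC


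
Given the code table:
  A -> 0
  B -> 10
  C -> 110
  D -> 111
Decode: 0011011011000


Decoding:
0 -> A
0 -> A
110 -> C
110 -> C
110 -> C
0 -> A
0 -> A


Result: AACCCAA


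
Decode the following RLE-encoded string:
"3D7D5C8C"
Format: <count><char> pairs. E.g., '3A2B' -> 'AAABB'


Expanding each <count><char> pair:
  3D -> 'DDD'
  7D -> 'DDDDDDD'
  5C -> 'CCCCC'
  8C -> 'CCCCCCCC'

Decoded = DDDDDDDDDDCCCCCCCCCCCCC
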